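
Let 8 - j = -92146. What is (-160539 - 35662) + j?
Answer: -104047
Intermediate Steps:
j = 92154 (j = 8 - 1*(-92146) = 8 + 92146 = 92154)
(-160539 - 35662) + j = (-160539 - 35662) + 92154 = -196201 + 92154 = -104047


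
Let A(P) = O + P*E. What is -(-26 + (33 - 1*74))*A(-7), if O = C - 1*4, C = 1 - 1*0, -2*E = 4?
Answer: 737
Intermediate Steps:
E = -2 (E = -1/2*4 = -2)
C = 1 (C = 1 + 0 = 1)
O = -3 (O = 1 - 1*4 = 1 - 4 = -3)
A(P) = -3 - 2*P (A(P) = -3 + P*(-2) = -3 - 2*P)
-(-26 + (33 - 1*74))*A(-7) = -(-26 + (33 - 1*74))*(-3 - 2*(-7)) = -(-26 + (33 - 74))*(-3 + 14) = -(-26 - 41)*11 = -(-67)*11 = -1*(-737) = 737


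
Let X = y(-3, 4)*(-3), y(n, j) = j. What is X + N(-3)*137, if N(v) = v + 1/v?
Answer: -1406/3 ≈ -468.67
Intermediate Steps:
X = -12 (X = 4*(-3) = -12)
X + N(-3)*137 = -12 + (-3 + 1/(-3))*137 = -12 + (-3 - ⅓)*137 = -12 - 10/3*137 = -12 - 1370/3 = -1406/3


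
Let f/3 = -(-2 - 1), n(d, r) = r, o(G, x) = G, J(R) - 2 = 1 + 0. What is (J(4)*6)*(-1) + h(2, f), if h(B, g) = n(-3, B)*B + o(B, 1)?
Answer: -12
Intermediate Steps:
J(R) = 3 (J(R) = 2 + (1 + 0) = 2 + 1 = 3)
f = 9 (f = 3*(-(-2 - 1)) = 3*(-1*(-3)) = 3*3 = 9)
h(B, g) = B + B**2 (h(B, g) = B*B + B = B**2 + B = B + B**2)
(J(4)*6)*(-1) + h(2, f) = (3*6)*(-1) + 2*(1 + 2) = 18*(-1) + 2*3 = -18 + 6 = -12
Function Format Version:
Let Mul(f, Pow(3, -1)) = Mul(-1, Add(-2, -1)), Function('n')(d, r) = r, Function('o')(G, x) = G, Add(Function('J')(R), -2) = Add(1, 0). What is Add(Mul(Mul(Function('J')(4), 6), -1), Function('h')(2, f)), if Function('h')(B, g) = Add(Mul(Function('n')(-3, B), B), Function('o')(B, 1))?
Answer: -12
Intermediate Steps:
Function('J')(R) = 3 (Function('J')(R) = Add(2, Add(1, 0)) = Add(2, 1) = 3)
f = 9 (f = Mul(3, Mul(-1, Add(-2, -1))) = Mul(3, Mul(-1, -3)) = Mul(3, 3) = 9)
Function('h')(B, g) = Add(B, Pow(B, 2)) (Function('h')(B, g) = Add(Mul(B, B), B) = Add(Pow(B, 2), B) = Add(B, Pow(B, 2)))
Add(Mul(Mul(Function('J')(4), 6), -1), Function('h')(2, f)) = Add(Mul(Mul(3, 6), -1), Mul(2, Add(1, 2))) = Add(Mul(18, -1), Mul(2, 3)) = Add(-18, 6) = -12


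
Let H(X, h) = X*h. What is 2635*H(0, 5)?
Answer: 0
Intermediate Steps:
2635*H(0, 5) = 2635*(0*5) = 2635*0 = 0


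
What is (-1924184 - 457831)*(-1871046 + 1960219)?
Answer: -212411423595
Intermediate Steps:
(-1924184 - 457831)*(-1871046 + 1960219) = -2382015*89173 = -212411423595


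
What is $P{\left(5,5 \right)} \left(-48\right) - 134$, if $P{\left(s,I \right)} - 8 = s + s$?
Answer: $-998$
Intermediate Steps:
$P{\left(s,I \right)} = 8 + 2 s$ ($P{\left(s,I \right)} = 8 + \left(s + s\right) = 8 + 2 s$)
$P{\left(5,5 \right)} \left(-48\right) - 134 = \left(8 + 2 \cdot 5\right) \left(-48\right) - 134 = \left(8 + 10\right) \left(-48\right) - 134 = 18 \left(-48\right) - 134 = -864 - 134 = -998$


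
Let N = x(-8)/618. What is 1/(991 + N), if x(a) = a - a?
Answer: 1/991 ≈ 0.0010091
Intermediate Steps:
x(a) = 0
N = 0 (N = 0/618 = 0*(1/618) = 0)
1/(991 + N) = 1/(991 + 0) = 1/991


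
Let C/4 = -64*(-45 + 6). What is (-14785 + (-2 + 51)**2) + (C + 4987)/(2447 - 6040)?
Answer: -44510683/3593 ≈ -12388.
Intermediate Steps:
C = 9984 (C = 4*(-64*(-45 + 6)) = 4*(-64*(-39)) = 4*2496 = 9984)
(-14785 + (-2 + 51)**2) + (C + 4987)/(2447 - 6040) = (-14785 + (-2 + 51)**2) + (9984 + 4987)/(2447 - 6040) = (-14785 + 49**2) + 14971/(-3593) = (-14785 + 2401) + 14971*(-1/3593) = -12384 - 14971/3593 = -44510683/3593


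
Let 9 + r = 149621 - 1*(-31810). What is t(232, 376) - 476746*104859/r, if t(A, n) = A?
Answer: -2774945495/10079 ≈ -2.7532e+5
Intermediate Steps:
r = 181422 (r = -9 + (149621 - 1*(-31810)) = -9 + (149621 + 31810) = -9 + 181431 = 181422)
t(232, 376) - 476746*104859/r = 232 - 476746/(181422/104859) = 232 - 476746/(181422*(1/104859)) = 232 - 476746/20158/11651 = 232 - 476746*11651/20158 = 232 - 2777283823/10079 = -2774945495/10079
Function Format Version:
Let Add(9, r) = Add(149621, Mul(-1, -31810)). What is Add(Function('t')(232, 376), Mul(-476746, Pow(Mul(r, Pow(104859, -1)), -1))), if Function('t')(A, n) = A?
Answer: Rational(-2774945495, 10079) ≈ -2.7532e+5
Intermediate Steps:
r = 181422 (r = Add(-9, Add(149621, Mul(-1, -31810))) = Add(-9, Add(149621, 31810)) = Add(-9, 181431) = 181422)
Add(Function('t')(232, 376), Mul(-476746, Pow(Mul(r, Pow(104859, -1)), -1))) = Add(232, Mul(-476746, Pow(Mul(181422, Pow(104859, -1)), -1))) = Add(232, Mul(-476746, Pow(Mul(181422, Rational(1, 104859)), -1))) = Add(232, Mul(-476746, Pow(Rational(20158, 11651), -1))) = Add(232, Mul(-476746, Rational(11651, 20158))) = Add(232, Rational(-2777283823, 10079)) = Rational(-2774945495, 10079)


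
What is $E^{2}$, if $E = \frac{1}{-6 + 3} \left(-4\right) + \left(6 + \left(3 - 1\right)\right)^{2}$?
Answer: $\frac{38416}{9} \approx 4268.4$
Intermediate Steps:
$E = \frac{196}{3}$ ($E = \frac{1}{-3} \left(-4\right) + \left(6 + \left(3 - 1\right)\right)^{2} = \left(- \frac{1}{3}\right) \left(-4\right) + \left(6 + 2\right)^{2} = \frac{4}{3} + 8^{2} = \frac{4}{3} + 64 = \frac{196}{3} \approx 65.333$)
$E^{2} = \left(\frac{196}{3}\right)^{2} = \frac{38416}{9}$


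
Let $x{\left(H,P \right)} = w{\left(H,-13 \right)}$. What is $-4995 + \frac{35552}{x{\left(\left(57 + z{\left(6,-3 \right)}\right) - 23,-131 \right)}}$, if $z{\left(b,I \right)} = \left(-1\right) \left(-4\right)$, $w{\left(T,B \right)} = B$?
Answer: $- \frac{100487}{13} \approx -7729.8$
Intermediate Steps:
$z{\left(b,I \right)} = 4$
$x{\left(H,P \right)} = -13$
$-4995 + \frac{35552}{x{\left(\left(57 + z{\left(6,-3 \right)}\right) - 23,-131 \right)}} = -4995 + \frac{35552}{-13} = -4995 + 35552 \left(- \frac{1}{13}\right) = -4995 - \frac{35552}{13} = - \frac{100487}{13}$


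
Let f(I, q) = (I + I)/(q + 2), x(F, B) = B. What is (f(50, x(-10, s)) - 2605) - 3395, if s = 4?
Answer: -17950/3 ≈ -5983.3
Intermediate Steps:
f(I, q) = 2*I/(2 + q) (f(I, q) = (2*I)/(2 + q) = 2*I/(2 + q))
(f(50, x(-10, s)) - 2605) - 3395 = (2*50/(2 + 4) - 2605) - 3395 = (2*50/6 - 2605) - 3395 = (2*50*(⅙) - 2605) - 3395 = (50/3 - 2605) - 3395 = -7765/3 - 3395 = -17950/3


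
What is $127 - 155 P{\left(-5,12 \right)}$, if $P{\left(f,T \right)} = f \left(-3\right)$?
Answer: $-2198$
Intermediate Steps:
$P{\left(f,T \right)} = - 3 f$
$127 - 155 P{\left(-5,12 \right)} = 127 - 155 \left(\left(-3\right) \left(-5\right)\right) = 127 - 2325 = -2198$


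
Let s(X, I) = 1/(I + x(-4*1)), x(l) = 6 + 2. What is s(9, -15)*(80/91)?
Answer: -80/637 ≈ -0.12559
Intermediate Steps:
x(l) = 8
s(X, I) = 1/(8 + I) (s(X, I) = 1/(I + 8) = 1/(8 + I))
s(9, -15)*(80/91) = (80/91)/(8 - 15) = (80*(1/91))/(-7) = -1/7*80/91 = -80/637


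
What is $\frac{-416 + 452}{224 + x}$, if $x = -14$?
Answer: $\frac{6}{35} \approx 0.17143$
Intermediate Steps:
$\frac{-416 + 452}{224 + x} = \frac{-416 + 452}{224 - 14} = \frac{36}{210} = 36 \cdot \frac{1}{210} = \frac{6}{35}$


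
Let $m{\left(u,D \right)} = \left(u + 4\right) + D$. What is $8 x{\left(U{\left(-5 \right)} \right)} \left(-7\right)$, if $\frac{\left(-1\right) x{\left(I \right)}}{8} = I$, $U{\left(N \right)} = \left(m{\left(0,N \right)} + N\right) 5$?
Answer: $-13440$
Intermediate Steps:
$m{\left(u,D \right)} = 4 + D + u$ ($m{\left(u,D \right)} = \left(4 + u\right) + D = 4 + D + u$)
$U{\left(N \right)} = 20 + 10 N$ ($U{\left(N \right)} = \left(\left(4 + N + 0\right) + N\right) 5 = \left(\left(4 + N\right) + N\right) 5 = \left(4 + 2 N\right) 5 = 20 + 10 N$)
$x{\left(I \right)} = - 8 I$
$8 x{\left(U{\left(-5 \right)} \right)} \left(-7\right) = 8 \left(- 8 \left(20 + 10 \left(-5\right)\right)\right) \left(-7\right) = 8 \left(- 8 \left(20 - 50\right)\right) \left(-7\right) = 8 \left(\left(-8\right) \left(-30\right)\right) \left(-7\right) = 8 \cdot 240 \left(-7\right) = 1920 \left(-7\right) = -13440$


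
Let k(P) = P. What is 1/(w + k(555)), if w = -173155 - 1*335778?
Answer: -1/508378 ≈ -1.9670e-6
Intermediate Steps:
w = -508933 (w = -173155 - 335778 = -508933)
1/(w + k(555)) = 1/(-508933 + 555) = 1/(-508378) = -1/508378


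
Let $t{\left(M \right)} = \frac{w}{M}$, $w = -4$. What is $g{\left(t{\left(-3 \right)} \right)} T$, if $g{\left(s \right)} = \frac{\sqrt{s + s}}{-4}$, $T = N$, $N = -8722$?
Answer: $\frac{4361 \sqrt{6}}{3} \approx 3560.7$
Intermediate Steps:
$t{\left(M \right)} = - \frac{4}{M}$
$T = -8722$
$g{\left(s \right)} = - \frac{\sqrt{2} \sqrt{s}}{4}$ ($g{\left(s \right)} = \sqrt{2 s} \left(- \frac{1}{4}\right) = \sqrt{2} \sqrt{s} \left(- \frac{1}{4}\right) = - \frac{\sqrt{2} \sqrt{s}}{4}$)
$g{\left(t{\left(-3 \right)} \right)} T = - \frac{\sqrt{2} \sqrt{- \frac{4}{-3}}}{4} \left(-8722\right) = - \frac{\sqrt{2} \sqrt{\left(-4\right) \left(- \frac{1}{3}\right)}}{4} \left(-8722\right) = - \frac{\sqrt{2} \sqrt{\frac{4}{3}}}{4} \left(-8722\right) = - \frac{\sqrt{2} \frac{2 \sqrt{3}}{3}}{4} \left(-8722\right) = - \frac{\sqrt{6}}{6} \left(-8722\right) = \frac{4361 \sqrt{6}}{3}$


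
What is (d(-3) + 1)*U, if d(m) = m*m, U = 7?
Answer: 70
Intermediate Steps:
d(m) = m²
(d(-3) + 1)*U = ((-3)² + 1)*7 = (9 + 1)*7 = 10*7 = 70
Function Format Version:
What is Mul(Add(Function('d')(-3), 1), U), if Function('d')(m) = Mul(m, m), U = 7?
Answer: 70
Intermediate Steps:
Function('d')(m) = Pow(m, 2)
Mul(Add(Function('d')(-3), 1), U) = Mul(Add(Pow(-3, 2), 1), 7) = Mul(Add(9, 1), 7) = Mul(10, 7) = 70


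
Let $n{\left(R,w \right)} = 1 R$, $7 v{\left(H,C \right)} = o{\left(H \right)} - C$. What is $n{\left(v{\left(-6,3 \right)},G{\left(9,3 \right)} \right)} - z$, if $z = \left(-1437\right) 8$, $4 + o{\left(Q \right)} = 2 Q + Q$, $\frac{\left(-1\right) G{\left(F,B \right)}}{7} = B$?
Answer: $\frac{80447}{7} \approx 11492.0$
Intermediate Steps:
$G{\left(F,B \right)} = - 7 B$
$o{\left(Q \right)} = -4 + 3 Q$ ($o{\left(Q \right)} = -4 + \left(2 Q + Q\right) = -4 + 3 Q$)
$v{\left(H,C \right)} = - \frac{4}{7} - \frac{C}{7} + \frac{3 H}{7}$ ($v{\left(H,C \right)} = \frac{\left(-4 + 3 H\right) - C}{7} = \frac{-4 - C + 3 H}{7} = - \frac{4}{7} - \frac{C}{7} + \frac{3 H}{7}$)
$n{\left(R,w \right)} = R$
$z = -11496$
$n{\left(v{\left(-6,3 \right)},G{\left(9,3 \right)} \right)} - z = \left(- \frac{4}{7} - \frac{3}{7} + \frac{3}{7} \left(-6\right)\right) - -11496 = \left(- \frac{4}{7} - \frac{3}{7} - \frac{18}{7}\right) + 11496 = - \frac{25}{7} + 11496 = \frac{80447}{7}$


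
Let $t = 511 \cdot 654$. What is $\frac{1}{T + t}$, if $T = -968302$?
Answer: $- \frac{1}{634108} \approx -1.577 \cdot 10^{-6}$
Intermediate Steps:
$t = 334194$
$\frac{1}{T + t} = \frac{1}{-968302 + 334194} = \frac{1}{-634108} = - \frac{1}{634108}$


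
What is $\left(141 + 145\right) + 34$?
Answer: $320$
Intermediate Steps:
$\left(141 + 145\right) + 34 = 286 + 34 = 320$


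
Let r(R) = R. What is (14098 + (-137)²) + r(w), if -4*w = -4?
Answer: 32868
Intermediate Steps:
w = 1 (w = -¼*(-4) = 1)
(14098 + (-137)²) + r(w) = (14098 + (-137)²) + 1 = (14098 + 18769) + 1 = 32867 + 1 = 32868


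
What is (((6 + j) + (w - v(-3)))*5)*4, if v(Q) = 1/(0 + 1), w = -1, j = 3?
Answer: 140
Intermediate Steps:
v(Q) = 1 (v(Q) = 1/1 = 1)
(((6 + j) + (w - v(-3)))*5)*4 = (((6 + 3) + (-1 - 1*1))*5)*4 = ((9 + (-1 - 1))*5)*4 = ((9 - 2)*5)*4 = (7*5)*4 = 35*4 = 140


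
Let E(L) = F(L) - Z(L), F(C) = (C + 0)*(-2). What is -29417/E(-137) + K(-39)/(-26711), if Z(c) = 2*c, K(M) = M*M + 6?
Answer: -786594283/14637628 ≈ -53.738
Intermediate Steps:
F(C) = -2*C (F(C) = C*(-2) = -2*C)
K(M) = 6 + M² (K(M) = M² + 6 = 6 + M²)
E(L) = -4*L (E(L) = -2*L - 2*L = -4*L)
-29417/E(-137) + K(-39)/(-26711) = -29417/((-4*(-137))) + (6 + (-39)²)/(-26711) = -29417/548 + (6 + 1521)*(-1/26711) = -29417*1/548 + 1527*(-1/26711) = -29417/548 - 1527/26711 = -786594283/14637628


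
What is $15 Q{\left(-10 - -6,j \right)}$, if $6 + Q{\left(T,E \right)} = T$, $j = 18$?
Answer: $-150$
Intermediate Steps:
$Q{\left(T,E \right)} = -6 + T$
$15 Q{\left(-10 - -6,j \right)} = 15 \left(-6 - 4\right) = 15 \left(-10\right) = -150$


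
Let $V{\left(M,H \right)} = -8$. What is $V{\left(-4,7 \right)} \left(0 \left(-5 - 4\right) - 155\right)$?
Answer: $1240$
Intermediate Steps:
$V{\left(-4,7 \right)} \left(0 \left(-5 - 4\right) - 155\right) = - 8 \left(0 \left(-5 - 4\right) - 155\right) = - 8 \left(0 \left(-9\right) - 155\right) = - 8 \left(0 - 155\right) = \left(-8\right) \left(-155\right) = 1240$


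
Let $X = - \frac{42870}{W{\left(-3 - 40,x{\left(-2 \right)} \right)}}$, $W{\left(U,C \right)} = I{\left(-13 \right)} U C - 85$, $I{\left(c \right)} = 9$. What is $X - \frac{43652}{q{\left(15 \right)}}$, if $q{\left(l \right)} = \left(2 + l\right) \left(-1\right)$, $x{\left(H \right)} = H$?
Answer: $\frac{29347438}{11713} \approx 2505.5$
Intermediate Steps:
$q{\left(l \right)} = -2 - l$
$W{\left(U,C \right)} = -85 + 9 C U$ ($W{\left(U,C \right)} = 9 U C - 85 = 9 C U - 85 = -85 + 9 C U$)
$X = - \frac{42870}{689}$ ($X = - \frac{42870}{-85 + 9 \left(-2\right) \left(-3 - 40\right)} = - \frac{42870}{-85 + 9 \left(-2\right) \left(-43\right)} = - \frac{42870}{-85 + 774} = - \frac{42870}{689} \approx -62.221$)
$X - \frac{43652}{q{\left(15 \right)}} = - \frac{42870}{689} - \frac{43652}{-2 - 15} = - \frac{42870}{689} - \frac{43652}{-17} = - \frac{42870}{689} - - \frac{43652}{17} = - \frac{42870}{689} + \frac{43652}{17} = \frac{29347438}{11713}$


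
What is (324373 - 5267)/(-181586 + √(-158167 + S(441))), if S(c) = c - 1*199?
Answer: -57945182116/32973633321 - 1595530*I*√6317/32973633321 ≈ -1.7573 - 0.0038459*I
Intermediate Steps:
S(c) = -199 + c (S(c) = c - 199 = -199 + c)
(324373 - 5267)/(-181586 + √(-158167 + S(441))) = (324373 - 5267)/(-181586 + √(-158167 + (-199 + 441))) = 319106/(-181586 + √(-158167 + 242)) = 319106/(-181586 + √(-157925)) = 319106/(-181586 + 5*I*√6317)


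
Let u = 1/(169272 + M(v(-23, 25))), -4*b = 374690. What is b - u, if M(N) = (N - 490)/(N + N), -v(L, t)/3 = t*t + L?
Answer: -1022724317227/10918085 ≈ -93673.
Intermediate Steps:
b = -187345/2 (b = -¼*374690 = -187345/2 ≈ -93673.)
v(L, t) = -3*L - 3*t² (v(L, t) = -3*(t*t + L) = -3*(t² + L) = -3*(L + t²) = -3*L - 3*t²)
M(N) = (-490 + N)/(2*N) (M(N) = (-490 + N)/((2*N)) = (-490 + N)*(1/(2*N)) = (-490 + N)/(2*N))
u = 129/21836170 (u = 1/(169272 + (-490 + (-3*(-23) - 3*25²))/(2*(-3*(-23) - 3*25²))) = 1/(169272 + (-490 + (69 - 3*625))/(2*(69 - 3*625))) = 1/(169272 + (-490 + (69 - 1875))/(2*(69 - 1875))) = 1/(169272 + (½)*(-490 - 1806)/(-1806)) = 1/(169272 + (½)*(-1/1806)*(-2296)) = 1/(169272 + 82/129) = 1/(21836170/129) = 129/21836170 ≈ 5.9076e-6)
b - u = -187345/2 - 1*129/21836170 = -187345/2 - 129/21836170 = -1022724317227/10918085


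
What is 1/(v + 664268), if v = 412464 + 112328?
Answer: 1/1189060 ≈ 8.4100e-7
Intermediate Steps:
v = 524792
1/(v + 664268) = 1/(524792 + 664268) = 1/1189060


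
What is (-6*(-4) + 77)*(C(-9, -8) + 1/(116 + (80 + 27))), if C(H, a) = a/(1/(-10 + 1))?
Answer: 1621757/223 ≈ 7272.5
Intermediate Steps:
C(H, a) = -9*a (C(H, a) = a/(1/(-9)) = a/(-1/9) = a*(-9) = -9*a)
(-6*(-4) + 77)*(C(-9, -8) + 1/(116 + (80 + 27))) = (-6*(-4) + 77)*(-9*(-8) + 1/(116 + (80 + 27))) = (-2*(-12) + 77)*(72 + 1/(116 + 107)) = (24 + 77)*(72 + 1/223) = 101*(72 + 1/223) = 101*(16057/223) = 1621757/223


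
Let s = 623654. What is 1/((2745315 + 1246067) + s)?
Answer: 1/4615036 ≈ 2.1668e-7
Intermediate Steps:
1/((2745315 + 1246067) + s) = 1/((2745315 + 1246067) + 623654) = 1/(3991382 + 623654) = 1/4615036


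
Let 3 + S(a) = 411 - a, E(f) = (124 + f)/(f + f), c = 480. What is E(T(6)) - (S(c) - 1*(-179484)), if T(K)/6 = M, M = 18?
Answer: -4844095/27 ≈ -1.7941e+5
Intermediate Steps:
T(K) = 108 (T(K) = 6*18 = 108)
E(f) = (124 + f)/(2*f) (E(f) = (124 + f)/((2*f)) = (124 + f)*(1/(2*f)) = (124 + f)/(2*f))
S(a) = 408 - a (S(a) = -3 + (411 - a) = 408 - a)
E(T(6)) - (S(c) - 1*(-179484)) = (½)*(124 + 108)/108 - ((408 - 1*480) - 1*(-179484)) = (½)*(1/108)*232 - ((408 - 480) + 179484) = 29/27 - (-72 + 179484) = 29/27 - 1*179412 = 29/27 - 179412 = -4844095/27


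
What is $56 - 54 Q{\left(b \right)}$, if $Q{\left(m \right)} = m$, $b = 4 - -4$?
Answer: $-376$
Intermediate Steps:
$b = 8$ ($b = 4 + 4 = 8$)
$56 - 54 Q{\left(b \right)} = 56 - 432 = -376$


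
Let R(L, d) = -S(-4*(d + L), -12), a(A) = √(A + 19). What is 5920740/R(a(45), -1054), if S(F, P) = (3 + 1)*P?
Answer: 493395/4 ≈ 1.2335e+5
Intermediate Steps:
a(A) = √(19 + A)
S(F, P) = 4*P
R(L, d) = 48 (R(L, d) = -4*(-12) = -1*(-48) = 48)
5920740/R(a(45), -1054) = 5920740/48 = 5920740*(1/48) = 493395/4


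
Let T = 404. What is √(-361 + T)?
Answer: √43 ≈ 6.5574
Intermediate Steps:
√(-361 + T) = √(-361 + 404) = √43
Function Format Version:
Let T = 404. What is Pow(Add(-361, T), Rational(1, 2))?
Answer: Pow(43, Rational(1, 2)) ≈ 6.5574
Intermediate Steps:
Pow(Add(-361, T), Rational(1, 2)) = Pow(Add(-361, 404), Rational(1, 2)) = Pow(43, Rational(1, 2))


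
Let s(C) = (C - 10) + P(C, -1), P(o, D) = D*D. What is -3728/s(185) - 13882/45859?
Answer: -89569/4169 ≈ -21.485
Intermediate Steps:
P(o, D) = D²
s(C) = -9 + C (s(C) = (C - 10) + (-1)² = (-10 + C) + 1 = -9 + C)
-3728/s(185) - 13882/45859 = -3728/(-9 + 185) - 13882/45859 = -3728/176 - 13882*1/45859 = -3728*1/176 - 1262/4169 = -233/11 - 1262/4169 = -89569/4169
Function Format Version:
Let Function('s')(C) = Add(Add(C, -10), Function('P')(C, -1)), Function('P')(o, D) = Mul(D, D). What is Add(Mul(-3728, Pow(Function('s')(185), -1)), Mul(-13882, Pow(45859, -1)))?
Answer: Rational(-89569, 4169) ≈ -21.485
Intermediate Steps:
Function('P')(o, D) = Pow(D, 2)
Function('s')(C) = Add(-9, C) (Function('s')(C) = Add(Add(C, -10), Pow(-1, 2)) = Add(Add(-10, C), 1) = Add(-9, C))
Add(Mul(-3728, Pow(Function('s')(185), -1)), Mul(-13882, Pow(45859, -1))) = Add(Mul(-3728, Pow(Add(-9, 185), -1)), Mul(-13882, Pow(45859, -1))) = Add(Mul(-3728, Pow(176, -1)), Mul(-13882, Rational(1, 45859))) = Add(Mul(-3728, Rational(1, 176)), Rational(-1262, 4169)) = Add(Rational(-233, 11), Rational(-1262, 4169)) = Rational(-89569, 4169)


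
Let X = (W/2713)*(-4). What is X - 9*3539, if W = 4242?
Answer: -86428731/2713 ≈ -31857.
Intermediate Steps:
X = -16968/2713 (X = (4242/2713)*(-4) = -16968/2713 ≈ -6.2543)
X - 9*3539 = -16968/2713 - 9*3539 = -16968/2713 - 1*31851 = -16968/2713 - 31851 = -86428731/2713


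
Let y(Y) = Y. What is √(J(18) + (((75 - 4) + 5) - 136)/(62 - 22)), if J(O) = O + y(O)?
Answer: √138/2 ≈ 5.8737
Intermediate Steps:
J(O) = 2*O (J(O) = O + O = 2*O)
√(J(18) + (((75 - 4) + 5) - 136)/(62 - 22)) = √(2*18 + (((75 - 4) + 5) - 136)/(62 - 22)) = √(36 + ((71 + 5) - 136)/40) = √(36 + (76 - 136)*(1/40)) = √(36 - 60*1/40) = √(36 - 3/2) = √(69/2) = √138/2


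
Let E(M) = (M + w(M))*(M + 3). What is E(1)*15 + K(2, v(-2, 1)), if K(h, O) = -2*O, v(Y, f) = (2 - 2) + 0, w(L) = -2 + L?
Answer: 0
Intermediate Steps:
v(Y, f) = 0 (v(Y, f) = 0 + 0 = 0)
E(M) = (-2 + 2*M)*(3 + M) (E(M) = (M + (-2 + M))*(M + 3) = (-2 + 2*M)*(3 + M))
E(1)*15 + K(2, v(-2, 1)) = (-6 + 2*1**2 + 4*1)*15 - 2*0 = (-6 + 2*1 + 4)*15 + 0 = (-6 + 2 + 4)*15 + 0 = 0*15 + 0 = 0 + 0 = 0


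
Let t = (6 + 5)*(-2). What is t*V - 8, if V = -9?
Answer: 190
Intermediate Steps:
t = -22 (t = 11*(-2) = -22)
t*V - 8 = -22*(-9) - 8 = 198 - 8 = 190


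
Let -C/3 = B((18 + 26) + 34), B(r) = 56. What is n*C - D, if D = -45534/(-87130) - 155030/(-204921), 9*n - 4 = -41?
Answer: 6154426792403/8927383365 ≈ 689.39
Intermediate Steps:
n = -37/9 (n = 4/9 + (1/9)*(-41) = 4/9 - 41/9 = -37/9 ≈ -4.1111)
D = 11419318357/8927383365 (D = -45534*(-1/87130) - 155030*(-1/204921) = 22767/43565 + 155030/204921 = 11419318357/8927383365 ≈ 1.2791)
C = -168 (C = -3*56 = -168)
n*C - D = -37/9*(-168) - 1*11419318357/8927383365 = 2072/3 - 11419318357/8927383365 = 6154426792403/8927383365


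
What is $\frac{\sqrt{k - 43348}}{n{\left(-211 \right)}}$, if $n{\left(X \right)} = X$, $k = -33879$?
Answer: $- \frac{i \sqrt{77227}}{211} \approx - 1.317 i$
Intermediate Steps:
$\frac{\sqrt{k - 43348}}{n{\left(-211 \right)}} = \frac{\sqrt{-33879 - 43348}}{-211} = \sqrt{-77227} \left(- \frac{1}{211}\right) = i \sqrt{77227} \left(- \frac{1}{211}\right) = - \frac{i \sqrt{77227}}{211}$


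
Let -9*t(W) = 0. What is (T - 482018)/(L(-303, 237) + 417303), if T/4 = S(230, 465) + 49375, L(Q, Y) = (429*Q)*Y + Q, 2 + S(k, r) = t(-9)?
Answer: 94842/10129973 ≈ 0.0093625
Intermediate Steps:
t(W) = 0 (t(W) = -⅑*0 = 0)
S(k, r) = -2 (S(k, r) = -2 + 0 = -2)
L(Q, Y) = Q + 429*Q*Y (L(Q, Y) = 429*Q*Y + Q = Q + 429*Q*Y)
T = 197492 (T = 4*(-2 + 49375) = 4*49373 = 197492)
(T - 482018)/(L(-303, 237) + 417303) = (197492 - 482018)/(-303*(1 + 429*237) + 417303) = -284526/(-303*(1 + 101673) + 417303) = -284526/(-303*101674 + 417303) = -284526/(-30807222 + 417303) = -284526/(-30389919) = -284526*(-1/30389919) = 94842/10129973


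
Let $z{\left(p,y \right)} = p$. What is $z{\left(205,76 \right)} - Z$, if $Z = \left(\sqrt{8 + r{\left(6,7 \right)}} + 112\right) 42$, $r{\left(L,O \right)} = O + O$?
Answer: $-4499 - 42 \sqrt{22} \approx -4696.0$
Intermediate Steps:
$r{\left(L,O \right)} = 2 O$
$Z = 4704 + 42 \sqrt{22}$ ($Z = \left(\sqrt{8 + 2 \cdot 7} + 112\right) 42 = \left(\sqrt{8 + 14} + 112\right) 42 = \left(\sqrt{22} + 112\right) 42 = \left(112 + \sqrt{22}\right) 42 = 4704 + 42 \sqrt{22} \approx 4901.0$)
$z{\left(205,76 \right)} - Z = 205 - \left(4704 + 42 \sqrt{22}\right) = -4499 - 42 \sqrt{22}$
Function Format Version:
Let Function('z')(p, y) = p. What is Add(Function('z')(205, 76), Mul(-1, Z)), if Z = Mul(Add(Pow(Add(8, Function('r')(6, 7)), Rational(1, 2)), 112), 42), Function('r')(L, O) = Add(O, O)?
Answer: Add(-4499, Mul(-42, Pow(22, Rational(1, 2)))) ≈ -4696.0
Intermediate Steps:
Function('r')(L, O) = Mul(2, O)
Z = Add(4704, Mul(42, Pow(22, Rational(1, 2)))) (Z = Mul(Add(Pow(Add(8, Mul(2, 7)), Rational(1, 2)), 112), 42) = Mul(Add(Pow(Add(8, 14), Rational(1, 2)), 112), 42) = Mul(Add(Pow(22, Rational(1, 2)), 112), 42) = Mul(Add(112, Pow(22, Rational(1, 2))), 42) = Add(4704, Mul(42, Pow(22, Rational(1, 2)))) ≈ 4901.0)
Add(Function('z')(205, 76), Mul(-1, Z)) = Add(205, Mul(-1, Add(4704, Mul(42, Pow(22, Rational(1, 2)))))) = Add(205, Add(-4704, Mul(-42, Pow(22, Rational(1, 2))))) = Add(-4499, Mul(-42, Pow(22, Rational(1, 2))))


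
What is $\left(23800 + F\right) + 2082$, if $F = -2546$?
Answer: $23336$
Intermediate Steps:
$\left(23800 + F\right) + 2082 = \left(23800 - 2546\right) + 2082 = 21254 + 2082 = 23336$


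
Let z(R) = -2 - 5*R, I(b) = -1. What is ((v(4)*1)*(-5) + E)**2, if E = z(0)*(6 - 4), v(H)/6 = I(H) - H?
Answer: 21316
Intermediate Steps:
v(H) = -6 - 6*H (v(H) = 6*(-1 - H) = -6 - 6*H)
E = -4 (E = (-2 - 5*0)*(6 - 4) = (-2 + 0)*2 = -2*2 = -4)
((v(4)*1)*(-5) + E)**2 = (((-6 - 6*4)*1)*(-5) - 4)**2 = (((-6 - 24)*1)*(-5) - 4)**2 = (-30*1*(-5) - 4)**2 = (-30*(-5) - 4)**2 = (150 - 4)**2 = 146**2 = 21316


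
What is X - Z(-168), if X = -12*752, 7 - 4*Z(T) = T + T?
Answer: -36439/4 ≈ -9109.8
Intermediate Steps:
Z(T) = 7/4 - T/2 (Z(T) = 7/4 - (T + T)/4 = 7/4 - T/2)
X = -9024
X - Z(-168) = -9024 - (7/4 - ½*(-168)) = -9024 - (7/4 + 84) = -9024 - 1*343/4 = -9024 - 343/4 = -36439/4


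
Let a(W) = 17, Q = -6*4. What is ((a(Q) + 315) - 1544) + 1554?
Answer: 342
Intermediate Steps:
Q = -24
((a(Q) + 315) - 1544) + 1554 = ((17 + 315) - 1544) + 1554 = (332 - 1544) + 1554 = -1212 + 1554 = 342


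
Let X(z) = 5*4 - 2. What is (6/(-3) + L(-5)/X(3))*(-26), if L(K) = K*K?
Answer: 143/9 ≈ 15.889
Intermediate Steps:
X(z) = 18 (X(z) = 20 - 2 = 18)
L(K) = K**2
(6/(-3) + L(-5)/X(3))*(-26) = (6/(-3) + (-5)**2/18)*(-26) = (6*(-1/3) + 25*(1/18))*(-26) = (-2 + 25/18)*(-26) = -11/18*(-26) = 143/9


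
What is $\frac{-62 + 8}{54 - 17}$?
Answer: $- \frac{54}{37} \approx -1.4595$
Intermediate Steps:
$\frac{-62 + 8}{54 - 17} = \frac{1}{37} \left(-54\right) = - \frac{54}{37}$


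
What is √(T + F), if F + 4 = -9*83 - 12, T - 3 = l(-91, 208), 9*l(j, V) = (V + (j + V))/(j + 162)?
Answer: I*√34457365/213 ≈ 27.559*I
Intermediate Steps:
l(j, V) = (j + 2*V)/(9*(162 + j)) (l(j, V) = ((V + (j + V))/(j + 162))/9 = ((V + (V + j))/(162 + j))/9 = ((j + 2*V)/(162 + j))/9 = (j + 2*V)/(9*(162 + j)))
T = 2242/639 (T = 3 + (-91 + 2*208)/(9*(162 - 91)) = 3 + (⅑)*(-91 + 416)/71 = 3 + (⅑)*(1/71)*325 = 3 + 325/639 = 2242/639 ≈ 3.5086)
F = -763 (F = -4 + (-9*83 - 12) = -4 + (-747 - 12) = -4 - 759 = -763)
√(T + F) = √(2242/639 - 763) = √(-485315/639) = I*√34457365/213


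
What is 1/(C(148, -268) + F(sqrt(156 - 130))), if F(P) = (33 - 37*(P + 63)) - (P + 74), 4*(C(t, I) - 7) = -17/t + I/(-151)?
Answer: -18895232480336/44379371974945073 + 303655327232*sqrt(26)/44379371974945073 ≈ -0.00039088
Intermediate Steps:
C(t, I) = 7 - 17/(4*t) - I/604 (C(t, I) = 7 + (-17/t + I/(-151))/4 = 7 + (-17/t + I*(-1/151))/4 = 7 + (-17/t - I/151)/4 = 7 + (-17/(4*t) - I/604) = 7 - 17/(4*t) - I/604)
F(P) = -2372 - 38*P (F(P) = (33 - 37*(63 + P)) - (74 + P) = (33 - (2331 + 37*P)) + (-74 - P) = (33 + (-2331 - 37*P)) + (-74 - P) = (-2298 - 37*P) + (-74 - P) = -2372 - 38*P)
1/(C(148, -268) + F(sqrt(156 - 130))) = 1/((7 - 17/4/148 - 1/604*(-268)) + (-2372 - 38*sqrt(156 - 130))) = 1/((7 - 17/4*1/148 + 67/151) + (-2372 - 38*sqrt(26))) = 1/((7 - 17/592 + 67/151) + (-2372 - 38*sqrt(26))) = 1/(662841/89392 + (-2372 - 38*sqrt(26))) = 1/(-211374983/89392 - 38*sqrt(26))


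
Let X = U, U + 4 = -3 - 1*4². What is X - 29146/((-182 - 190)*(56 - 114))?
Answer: -262697/10788 ≈ -24.351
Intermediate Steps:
U = -23 (U = -4 + (-3 - 1*4²) = -4 + (-3 - 1*16) = -4 + (-3 - 16) = -4 - 19 = -23)
X = -23
X - 29146/((-182 - 190)*(56 - 114)) = -23 - 29146/((-182 - 190)*(56 - 114)) = -23 - 29146/((-372*(-58))) = -23 - 29146/21576 = -23 - 247*59/10788 = -23 - 14573/10788 = -262697/10788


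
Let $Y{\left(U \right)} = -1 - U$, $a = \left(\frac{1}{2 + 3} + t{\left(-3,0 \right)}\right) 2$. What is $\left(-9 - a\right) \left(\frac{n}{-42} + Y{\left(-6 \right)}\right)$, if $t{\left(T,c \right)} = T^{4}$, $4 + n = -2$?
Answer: $- \frac{30852}{35} \approx -881.49$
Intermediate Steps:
$n = -6$ ($n = -4 - 2 = -6$)
$a = \frac{812}{5}$ ($a = \left(\frac{1}{2 + 3} + \left(-3\right)^{4}\right) 2 = \left(\frac{1}{5} + 81\right) 2 = \frac{406}{5} \cdot 2 = \frac{812}{5} \approx 162.4$)
$\left(-9 - a\right) \left(\frac{n}{-42} + Y{\left(-6 \right)}\right) = \left(-9 - \frac{812}{5}\right) \left(- \frac{6}{-42} - -5\right) = \left(-9 - \frac{812}{5}\right) \left(\left(-6\right) \left(- \frac{1}{42}\right) + \left(-1 + 6\right)\right) = - \frac{857 \left(\frac{1}{7} + 5\right)}{5} = \left(- \frac{857}{5}\right) \frac{36}{7} = - \frac{30852}{35}$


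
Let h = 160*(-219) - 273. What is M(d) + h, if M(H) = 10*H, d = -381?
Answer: -39123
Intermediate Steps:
h = -35313 (h = -35040 - 273 = -35313)
M(d) + h = 10*(-381) - 35313 = -3810 - 35313 = -39123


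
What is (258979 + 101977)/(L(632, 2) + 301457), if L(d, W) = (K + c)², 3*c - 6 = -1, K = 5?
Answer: 3248604/2713513 ≈ 1.1972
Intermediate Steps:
c = 5/3 (c = 2 + (⅓)*(-1) = 2 - ⅓ = 5/3 ≈ 1.6667)
L(d, W) = 400/9 (L(d, W) = (5 + 5/3)² = (20/3)² = 400/9)
(258979 + 101977)/(L(632, 2) + 301457) = (258979 + 101977)/(400/9 + 301457) = 360956/(2713513/9) = 360956*(9/2713513) = 3248604/2713513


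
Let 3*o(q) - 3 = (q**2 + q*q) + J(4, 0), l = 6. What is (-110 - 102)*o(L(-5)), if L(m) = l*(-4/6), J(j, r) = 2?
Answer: -7844/3 ≈ -2614.7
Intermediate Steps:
L(m) = -4 (L(m) = 6*(-4/6) = 6*(-4*1/6) = 6*(-2/3) = -4)
o(q) = 5/3 + 2*q**2/3 (o(q) = 1 + ((q**2 + q*q) + 2)/3 = 1 + ((q**2 + q**2) + 2)/3 = 1 + (2*q**2 + 2)/3 = 1 + (2 + 2*q**2)/3 = 1 + (2/3 + 2*q**2/3) = 5/3 + 2*q**2/3)
(-110 - 102)*o(L(-5)) = (-110 - 102)*(5/3 + (2/3)*(-4)**2) = -212*(5/3 + (2/3)*16) = -212*(5/3 + 32/3) = -212*37/3 = -7844/3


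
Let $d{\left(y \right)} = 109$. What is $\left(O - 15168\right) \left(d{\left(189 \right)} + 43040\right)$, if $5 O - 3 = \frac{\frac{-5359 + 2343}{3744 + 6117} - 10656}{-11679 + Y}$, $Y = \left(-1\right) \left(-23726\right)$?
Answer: $- \frac{6819962062922227}{10420655} \approx -6.5447 \cdot 10^{8}$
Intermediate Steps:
$Y = 23726$
$O = \frac{251304569}{593977335}$ ($O = \frac{3}{5} + \frac{\left(\frac{-5359 + 2343}{3744 + 6117} - 10656\right) \frac{1}{-11679 + 23726}}{5} = \frac{3}{5} + \frac{\left(- \frac{3016}{9861} - 10656\right) \frac{1}{12047}}{5} = \frac{3}{5} + \frac{\left(- \frac{105081832}{9861}\right) \frac{1}{12047}}{5} = \frac{3}{5} + \frac{1}{5} \left(- \frac{105081832}{118795467}\right) = \frac{3}{5} - \frac{105081832}{593977335} = \frac{251304569}{593977335} \approx 0.42309$)
$\left(O - 15168\right) \left(d{\left(189 \right)} + 43040\right) = \left(\frac{251304569}{593977335} - 15168\right) \left(109 + 43040\right) = \left(- \frac{9009196912711}{593977335}\right) 43149 = - \frac{6819962062922227}{10420655}$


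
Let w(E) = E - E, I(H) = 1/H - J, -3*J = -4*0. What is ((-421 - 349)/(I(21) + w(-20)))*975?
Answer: -15765750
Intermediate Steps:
J = 0 (J = -(-4)*0/3 = -⅓*0 = 0)
I(H) = 1/H (I(H) = 1/H - 1*0 = 1/H + 0 = 1/H)
w(E) = 0
((-421 - 349)/(I(21) + w(-20)))*975 = ((-421 - 349)/(1/21 + 0))*975 = -770/(1/21 + 0)*975 = -770/1/21*975 = -770*21*975 = -16170*975 = -15765750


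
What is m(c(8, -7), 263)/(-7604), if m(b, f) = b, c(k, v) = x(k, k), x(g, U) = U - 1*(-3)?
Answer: -11/7604 ≈ -0.0014466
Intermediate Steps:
x(g, U) = 3 + U (x(g, U) = U + 3 = 3 + U)
c(k, v) = 3 + k
m(c(8, -7), 263)/(-7604) = (3 + 8)/(-7604) = 11*(-1/7604) = -11/7604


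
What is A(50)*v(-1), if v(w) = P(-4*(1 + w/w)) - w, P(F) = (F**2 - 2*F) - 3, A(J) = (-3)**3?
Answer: -2106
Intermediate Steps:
A(J) = -27
P(F) = -3 + F**2 - 2*F
v(w) = 77 - w (v(w) = (-3 + (-4*(1 + w/w))**2 - (-8)*(1 + w/w)) - w = (-3 + (-4*(1 + 1))**2 - (-8)*(1 + 1)) - w = (-3 + (-4*2)**2 - (-8)*2) - w = (-3 + (-8)**2 - 2*(-8)) - w = (-3 + 64 + 16) - w = 77 - w)
A(50)*v(-1) = -27*(77 - 1*(-1)) = -27*(77 + 1) = -27*78 = -2106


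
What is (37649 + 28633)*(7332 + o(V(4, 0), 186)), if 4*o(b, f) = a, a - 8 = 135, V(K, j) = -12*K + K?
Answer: 976698411/2 ≈ 4.8835e+8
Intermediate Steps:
V(K, j) = -11*K
a = 143 (a = 8 + 135 = 143)
o(b, f) = 143/4 (o(b, f) = (¼)*143 = 143/4)
(37649 + 28633)*(7332 + o(V(4, 0), 186)) = (37649 + 28633)*(7332 + 143/4) = 66282*(29471/4) = 976698411/2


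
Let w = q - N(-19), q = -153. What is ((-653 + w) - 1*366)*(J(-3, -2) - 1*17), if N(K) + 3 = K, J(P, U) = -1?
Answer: 20700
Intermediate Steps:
N(K) = -3 + K
w = -131 (w = -153 - (-3 - 19) = -153 - 1*(-22) = -153 + 22 = -131)
((-653 + w) - 1*366)*(J(-3, -2) - 1*17) = ((-653 - 131) - 1*366)*(-1 - 1*17) = (-784 - 366)*(-1 - 17) = -1150*(-18) = 20700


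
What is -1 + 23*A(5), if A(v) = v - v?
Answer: -1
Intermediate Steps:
A(v) = 0
-1 + 23*A(5) = -1 + 23*0 = -1 + 0 = -1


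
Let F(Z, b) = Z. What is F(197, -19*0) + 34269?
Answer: 34466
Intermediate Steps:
F(197, -19*0) + 34269 = 197 + 34269 = 34466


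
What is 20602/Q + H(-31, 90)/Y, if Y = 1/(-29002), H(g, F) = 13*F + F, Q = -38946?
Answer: -711592502261/19473 ≈ -3.6543e+7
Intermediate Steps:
H(g, F) = 14*F
Y = -1/29002 ≈ -3.4480e-5
20602/Q + H(-31, 90)/Y = 20602/(-38946) + (14*90)/(-1/29002) = 20602*(-1/38946) + 1260*(-29002) = -10301/19473 - 36542520 = -711592502261/19473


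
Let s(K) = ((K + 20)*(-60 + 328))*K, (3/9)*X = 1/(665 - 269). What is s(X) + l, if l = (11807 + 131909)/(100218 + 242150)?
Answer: 3825438587/93209688 ≈ 41.041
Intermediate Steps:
l = 35929/85592 (l = 143716/342368 = 143716*(1/342368) = 35929/85592 ≈ 0.41977)
X = 1/132 (X = 3/(665 - 269) = 3/396 = 3*(1/396) = 1/132 ≈ 0.0075758)
s(K) = K*(5360 + 268*K) (s(K) = ((20 + K)*268)*K = (5360 + 268*K)*K = K*(5360 + 268*K))
s(X) + l = 268*(1/132)*(20 + 1/132) + 35929/85592 = 268*(1/132)*(2641/132) + 35929/85592 = 176947/4356 + 35929/85592 = 3825438587/93209688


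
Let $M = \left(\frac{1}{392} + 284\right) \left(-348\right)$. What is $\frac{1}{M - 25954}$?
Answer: $- \frac{98}{12229115} \approx -8.0137 \cdot 10^{-6}$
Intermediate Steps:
$M = - \frac{9685623}{98}$ ($M = \left(\frac{1}{392} + 284\right) \left(-348\right) = \frac{111329}{392} \left(-348\right) = - \frac{9685623}{98} \approx -98833.0$)
$\frac{1}{M - 25954} = \frac{1}{- \frac{9685623}{98} - 25954} = \frac{1}{- \frac{12229115}{98}} = - \frac{98}{12229115}$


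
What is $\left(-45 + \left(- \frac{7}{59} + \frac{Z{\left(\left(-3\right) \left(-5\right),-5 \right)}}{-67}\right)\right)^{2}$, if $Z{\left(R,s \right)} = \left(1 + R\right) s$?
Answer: $\frac{30148765956}{15626209} \approx 1929.4$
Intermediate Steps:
$Z{\left(R,s \right)} = s \left(1 + R\right)$
$\left(-45 + \left(- \frac{7}{59} + \frac{Z{\left(\left(-3\right) \left(-5\right),-5 \right)}}{-67}\right)\right)^{2} = \left(-45 - \left(\frac{7}{59} - \frac{\left(-5\right) \left(1 - -15\right)}{-67}\right)\right)^{2} = \left(-45 - \left(\frac{7}{59} - - 5 \left(1 + 15\right) \left(- \frac{1}{67}\right)\right)\right)^{2} = \left(-45 - \left(\frac{7}{59} - \left(-5\right) 16 \left(- \frac{1}{67}\right)\right)\right)^{2} = \left(-45 - - \frac{4251}{3953}\right)^{2} = \left(-45 + \left(- \frac{7}{59} + \frac{80}{67}\right)\right)^{2} = \left(-45 + \frac{4251}{3953}\right)^{2} = \left(- \frac{173634}{3953}\right)^{2} = \frac{30148765956}{15626209}$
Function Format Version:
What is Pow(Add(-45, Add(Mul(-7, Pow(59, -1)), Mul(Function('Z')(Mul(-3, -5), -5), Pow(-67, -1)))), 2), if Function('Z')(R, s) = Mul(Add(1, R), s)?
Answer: Rational(30148765956, 15626209) ≈ 1929.4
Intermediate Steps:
Function('Z')(R, s) = Mul(s, Add(1, R))
Pow(Add(-45, Add(Mul(-7, Pow(59, -1)), Mul(Function('Z')(Mul(-3, -5), -5), Pow(-67, -1)))), 2) = Pow(Add(-45, Add(Mul(-7, Pow(59, -1)), Mul(Mul(-5, Add(1, Mul(-3, -5))), Pow(-67, -1)))), 2) = Pow(Add(-45, Add(Mul(-7, Rational(1, 59)), Mul(Mul(-5, Add(1, 15)), Rational(-1, 67)))), 2) = Pow(Add(-45, Add(Rational(-7, 59), Mul(Mul(-5, 16), Rational(-1, 67)))), 2) = Pow(Add(-45, Add(Rational(-7, 59), Mul(-80, Rational(-1, 67)))), 2) = Pow(Add(-45, Add(Rational(-7, 59), Rational(80, 67))), 2) = Pow(Add(-45, Rational(4251, 3953)), 2) = Pow(Rational(-173634, 3953), 2) = Rational(30148765956, 15626209)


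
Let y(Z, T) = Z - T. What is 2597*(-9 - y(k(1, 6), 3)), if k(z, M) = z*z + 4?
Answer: -28567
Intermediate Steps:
k(z, M) = 4 + z² (k(z, M) = z² + 4 = 4 + z²)
2597*(-9 - y(k(1, 6), 3)) = 2597*(-9 - ((4 + 1²) - 1*3)) = 2597*(-9 - ((4 + 1) - 3)) = 2597*(-9 - (5 - 3)) = 2597*(-9 - 1*2) = 2597*(-9 - 2) = 2597*(-11) = -28567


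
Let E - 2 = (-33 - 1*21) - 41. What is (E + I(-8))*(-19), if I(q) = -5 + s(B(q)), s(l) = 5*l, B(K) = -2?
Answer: 2052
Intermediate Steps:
E = -93 (E = 2 + ((-33 - 1*21) - 41) = 2 + ((-33 - 21) - 41) = 2 + (-54 - 41) = 2 - 95 = -93)
I(q) = -15 (I(q) = -5 + 5*(-2) = -5 - 10 = -15)
(E + I(-8))*(-19) = (-93 - 15)*(-19) = -108*(-19) = 2052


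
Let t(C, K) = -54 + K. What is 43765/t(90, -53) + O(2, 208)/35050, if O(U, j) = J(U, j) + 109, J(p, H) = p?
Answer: -1533951373/3750350 ≈ -409.02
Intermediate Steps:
O(U, j) = 109 + U (O(U, j) = U + 109 = 109 + U)
43765/t(90, -53) + O(2, 208)/35050 = 43765/(-54 - 53) + (109 + 2)/35050 = 43765/(-107) + 111*(1/35050) = 43765*(-1/107) + 111/35050 = -43765/107 + 111/35050 = -1533951373/3750350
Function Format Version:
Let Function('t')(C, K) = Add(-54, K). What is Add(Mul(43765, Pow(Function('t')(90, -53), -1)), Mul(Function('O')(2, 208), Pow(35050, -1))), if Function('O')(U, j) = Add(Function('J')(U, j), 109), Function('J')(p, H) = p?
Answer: Rational(-1533951373, 3750350) ≈ -409.02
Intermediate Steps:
Function('O')(U, j) = Add(109, U) (Function('O')(U, j) = Add(U, 109) = Add(109, U))
Add(Mul(43765, Pow(Function('t')(90, -53), -1)), Mul(Function('O')(2, 208), Pow(35050, -1))) = Add(Mul(43765, Pow(Add(-54, -53), -1)), Mul(Add(109, 2), Pow(35050, -1))) = Add(Mul(43765, Pow(-107, -1)), Mul(111, Rational(1, 35050))) = Add(Mul(43765, Rational(-1, 107)), Rational(111, 35050)) = Add(Rational(-43765, 107), Rational(111, 35050)) = Rational(-1533951373, 3750350)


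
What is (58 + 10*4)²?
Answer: 9604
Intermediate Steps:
(58 + 10*4)² = (58 + 40)² = 98² = 9604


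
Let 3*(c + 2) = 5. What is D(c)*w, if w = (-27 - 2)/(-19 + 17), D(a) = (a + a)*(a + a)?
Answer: 58/9 ≈ 6.4444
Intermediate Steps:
c = -⅓ (c = -2 + (⅓)*5 = -2 + 5/3 = -⅓ ≈ -0.33333)
D(a) = 4*a² (D(a) = (2*a)*(2*a) = 4*a²)
w = 29/2 (w = -29/(-2) = -29*(-½) = 29/2 ≈ 14.500)
D(c)*w = (4*(-⅓)²)*(29/2) = (4*(⅑))*(29/2) = (4/9)*(29/2) = 58/9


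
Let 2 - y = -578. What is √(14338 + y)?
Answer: √14918 ≈ 122.14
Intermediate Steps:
y = 580 (y = 2 - 1*(-578) = 2 + 578 = 580)
√(14338 + y) = √(14338 + 580) = √14918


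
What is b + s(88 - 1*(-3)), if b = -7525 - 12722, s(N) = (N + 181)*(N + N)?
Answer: 29257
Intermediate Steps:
s(N) = 2*N*(181 + N) (s(N) = (181 + N)*(2*N) = 2*N*(181 + N))
b = -20247
b + s(88 - 1*(-3)) = -20247 + 2*(88 - 1*(-3))*(181 + (88 - 1*(-3))) = -20247 + 2*(88 + 3)*(181 + (88 + 3)) = -20247 + 2*91*(181 + 91) = -20247 + 2*91*272 = -20247 + 49504 = 29257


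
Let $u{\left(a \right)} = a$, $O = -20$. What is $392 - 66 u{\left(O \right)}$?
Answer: $1712$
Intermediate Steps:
$392 - 66 u{\left(O \right)} = 392 - -1320 = 392 + 1320 = 1712$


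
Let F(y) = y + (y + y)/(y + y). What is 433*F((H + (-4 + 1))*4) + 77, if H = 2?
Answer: -1222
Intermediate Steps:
F(y) = 1 + y (F(y) = y + (2*y)/((2*y)) = y + (2*y)*(1/(2*y)) = y + 1 = 1 + y)
433*F((H + (-4 + 1))*4) + 77 = 433*(1 + (2 + (-4 + 1))*4) + 77 = 433*(1 + (2 - 3)*4) + 77 = 433*(1 - 1*4) + 77 = 433*(1 - 4) + 77 = 433*(-3) + 77 = -1299 + 77 = -1222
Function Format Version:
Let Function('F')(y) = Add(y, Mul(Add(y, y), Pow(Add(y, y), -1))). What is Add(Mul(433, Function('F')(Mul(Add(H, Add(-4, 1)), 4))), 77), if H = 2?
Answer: -1222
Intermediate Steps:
Function('F')(y) = Add(1, y) (Function('F')(y) = Add(y, Mul(Mul(2, y), Pow(Mul(2, y), -1))) = Add(y, Mul(Mul(2, y), Mul(Rational(1, 2), Pow(y, -1)))) = Add(y, 1) = Add(1, y))
Add(Mul(433, Function('F')(Mul(Add(H, Add(-4, 1)), 4))), 77) = Add(Mul(433, Add(1, Mul(Add(2, Add(-4, 1)), 4))), 77) = Add(Mul(433, Add(1, Mul(Add(2, -3), 4))), 77) = Add(Mul(433, Add(1, Mul(-1, 4))), 77) = Add(Mul(433, Add(1, -4)), 77) = Add(Mul(433, -3), 77) = Add(-1299, 77) = -1222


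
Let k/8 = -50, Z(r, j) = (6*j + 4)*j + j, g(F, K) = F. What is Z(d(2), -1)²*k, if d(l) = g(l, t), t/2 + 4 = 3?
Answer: -400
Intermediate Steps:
t = -2 (t = -8 + 2*3 = -8 + 6 = -2)
d(l) = l
Z(r, j) = j + j*(4 + 6*j) (Z(r, j) = (4 + 6*j)*j + j = j*(4 + 6*j) + j = j + j*(4 + 6*j))
k = -400 (k = 8*(-50) = -400)
Z(d(2), -1)²*k = (-(5 + 6*(-1)))²*(-400) = (-(5 - 6))²*(-400) = (-1*(-1))²*(-400) = 1²*(-400) = 1*(-400) = -400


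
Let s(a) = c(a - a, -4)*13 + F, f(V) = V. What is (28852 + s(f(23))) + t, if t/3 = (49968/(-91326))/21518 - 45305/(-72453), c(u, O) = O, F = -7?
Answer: 113884710327992180/3955033909589 ≈ 28795.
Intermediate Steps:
s(a) = -59 (s(a) = -4*13 - 7 = -52 - 7 = -59)
t = 7418969196103/3955033909589 (t = 3*((49968/(-91326))/21518 - 45305/(-72453)) = 3*((49968*(-1/91326))*(1/21518) - 45305*(-1/72453)) = 3*(-8328/15221*1/21518 + 45305/72453) = 3*(-4164/163762739 + 45305/72453) = 3*(7418969196103/11865101728767) = 7418969196103/3955033909589 ≈ 1.8758)
(28852 + s(f(23))) + t = (28852 - 59) + 7418969196103/3955033909589 = 28793 + 7418969196103/3955033909589 = 113884710327992180/3955033909589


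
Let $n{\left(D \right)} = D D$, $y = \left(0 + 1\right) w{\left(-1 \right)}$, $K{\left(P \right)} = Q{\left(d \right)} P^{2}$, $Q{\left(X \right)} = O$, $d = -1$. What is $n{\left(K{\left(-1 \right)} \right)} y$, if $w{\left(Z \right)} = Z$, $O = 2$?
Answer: $-4$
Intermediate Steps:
$Q{\left(X \right)} = 2$
$K{\left(P \right)} = 2 P^{2}$
$y = -1$ ($y = \left(0 + 1\right) \left(-1\right) = 1 \left(-1\right) = -1$)
$n{\left(D \right)} = D^{2}$
$n{\left(K{\left(-1 \right)} \right)} y = \left(2 \left(-1\right)^{2}\right)^{2} \left(-1\right) = \left(2 \cdot 1\right)^{2} \left(-1\right) = 2^{2} \left(-1\right) = 4 \left(-1\right) = -4$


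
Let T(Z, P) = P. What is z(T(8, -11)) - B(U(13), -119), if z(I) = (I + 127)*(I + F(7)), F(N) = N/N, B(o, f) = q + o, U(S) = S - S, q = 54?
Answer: -1214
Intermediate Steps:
U(S) = 0
B(o, f) = 54 + o
F(N) = 1
z(I) = (1 + I)*(127 + I) (z(I) = (I + 127)*(I + 1) = (127 + I)*(1 + I) = (1 + I)*(127 + I))
z(T(8, -11)) - B(U(13), -119) = (127 + (-11)² + 128*(-11)) - (54 + 0) = (127 + 121 - 1408) - 1*54 = -1160 - 54 = -1214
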